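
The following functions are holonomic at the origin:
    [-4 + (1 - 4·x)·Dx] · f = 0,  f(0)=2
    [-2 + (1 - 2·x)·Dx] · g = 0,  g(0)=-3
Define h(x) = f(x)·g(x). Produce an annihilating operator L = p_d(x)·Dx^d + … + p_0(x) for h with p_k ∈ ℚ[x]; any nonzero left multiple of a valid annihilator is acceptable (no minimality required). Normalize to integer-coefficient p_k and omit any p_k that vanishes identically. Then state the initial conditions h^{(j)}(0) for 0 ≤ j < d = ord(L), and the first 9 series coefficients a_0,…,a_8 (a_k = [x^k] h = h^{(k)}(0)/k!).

f: a_k = 2, 8, 32, 128, 512, 2048, 8192, 32768, 131072, …
g: a_k = -3, -6, -12, -24, -48, -96, -192, -384, -768, …
f·g: L₀ = L_f ⊗_s L_g, ord ≤ 1·1.
L = (-6 + 16·x) + (1 - 6·x + 8·x^2)·Dx  (order 1).
h: a_k = -6, -36, -168, -720, -2976, -12096, -48768, -195840, -784896, …
ICs: h(0) = -6.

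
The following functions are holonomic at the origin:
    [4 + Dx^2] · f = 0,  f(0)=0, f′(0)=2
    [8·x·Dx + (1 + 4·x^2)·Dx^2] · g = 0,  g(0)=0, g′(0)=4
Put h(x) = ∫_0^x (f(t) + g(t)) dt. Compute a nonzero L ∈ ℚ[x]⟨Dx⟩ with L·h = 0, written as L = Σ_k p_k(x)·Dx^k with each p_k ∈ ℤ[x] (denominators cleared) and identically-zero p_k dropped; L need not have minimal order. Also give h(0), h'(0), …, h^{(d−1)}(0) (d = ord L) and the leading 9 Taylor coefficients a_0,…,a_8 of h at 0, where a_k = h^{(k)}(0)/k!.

L = (-352·x + 1792·x^3 + 512·x^5)·Dx^2 + (-4 + 112·x^2 + 576·x^4 + 256·x^6)·Dx^3 + (-88·x + 448·x^3 + 128·x^5)·Dx^4 + (-1 + 28·x^2 + 144·x^4 + 64·x^6)·Dx^5  (order 5).
h: a_k = 0, 0, 3, 0, -5/3, 0, 98/45, 0, -1441/315, …
ICs: h(0) = 0, h′(0) = 0, h′′(0) = 6, h′′′(0) = 0, h′′′′(0) = -40.

f: a_k = 0, 2, 0, -4/3, 0, 4/15, 0, -8/315, 0, …
g: a_k = 0, 4, 0, -16/3, 0, 64/5, 0, -256/7, 0, …
h₀=f+g: left-lcm gives L₀, ord ≤ 4.
h=∫₀ˣh₀: take L = L₀·Dx.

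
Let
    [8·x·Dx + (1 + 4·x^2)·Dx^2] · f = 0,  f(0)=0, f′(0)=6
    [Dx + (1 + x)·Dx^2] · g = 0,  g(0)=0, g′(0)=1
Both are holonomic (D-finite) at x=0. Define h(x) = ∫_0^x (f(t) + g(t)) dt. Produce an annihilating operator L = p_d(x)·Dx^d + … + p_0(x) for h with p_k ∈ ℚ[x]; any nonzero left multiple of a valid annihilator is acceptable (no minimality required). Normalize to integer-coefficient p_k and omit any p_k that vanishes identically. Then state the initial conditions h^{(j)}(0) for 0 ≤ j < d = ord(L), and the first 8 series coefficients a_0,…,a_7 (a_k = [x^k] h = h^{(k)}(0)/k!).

L = (-8 - 24·x + 96·x^2 + 32·x^3)·Dx^2 + (-10 - 16·x + 72·x^2 + 192·x^3 + 64·x^4)·Dx^3 + (-1 + 7·x + 8·x^2 + 32·x^3 + 48·x^4 + 16·x^5)·Dx^4  (order 4).
h: a_k = 0, 0, 7/2, -1/6, -23/12, -1/20, 97/30, -1/42, …
ICs: h(0) = 0, h′(0) = 0, h′′(0) = 7, h′′′(0) = -1.

f: a_k = 0, 6, 0, -8, 0, 96/5, 0, -384/7, …
g: a_k = 0, 1, -1/2, 1/3, -1/4, 1/5, -1/6, 1/7, …
Sum ⇒ L₀ = lclm(L_f,L_g) in ℚ(x)⟨Dx⟩.
Integrate: L := L₀·Dx.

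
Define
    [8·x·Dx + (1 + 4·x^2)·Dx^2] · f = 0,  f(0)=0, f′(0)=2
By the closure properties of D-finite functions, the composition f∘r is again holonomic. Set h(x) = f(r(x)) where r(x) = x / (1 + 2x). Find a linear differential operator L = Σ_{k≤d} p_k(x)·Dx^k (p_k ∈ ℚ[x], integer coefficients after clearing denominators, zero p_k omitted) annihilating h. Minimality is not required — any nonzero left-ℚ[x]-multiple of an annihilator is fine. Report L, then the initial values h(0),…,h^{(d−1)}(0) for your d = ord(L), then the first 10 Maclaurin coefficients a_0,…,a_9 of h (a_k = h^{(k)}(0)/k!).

L = (4 + 16·x)·Dx + (1 + 4·x + 8·x^2)·Dx^2  (order 2).
h: a_k = 0, 2, -4, 16/3, 0, -128/5, 256/3, -1024/7, 0, 8192/9, …
ICs: h(0) = 0, h′(0) = 2.

f: a_k = 0, 2, 0, -8/3, 0, 32/5, 0, -128/7, 0, 512/9, …
Change of var in L_f (x↦r) gives L₀.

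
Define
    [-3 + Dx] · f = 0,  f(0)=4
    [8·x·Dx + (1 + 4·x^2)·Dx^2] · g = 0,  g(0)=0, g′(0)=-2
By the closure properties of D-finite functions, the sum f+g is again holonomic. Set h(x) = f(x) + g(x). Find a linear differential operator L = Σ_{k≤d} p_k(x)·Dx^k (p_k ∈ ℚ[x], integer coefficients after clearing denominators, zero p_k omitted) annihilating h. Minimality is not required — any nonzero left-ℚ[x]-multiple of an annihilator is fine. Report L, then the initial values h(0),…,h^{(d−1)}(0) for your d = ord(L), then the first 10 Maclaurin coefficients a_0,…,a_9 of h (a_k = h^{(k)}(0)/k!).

L = (24 - 72·x - 288·x^2 - 288·x^3)·Dx + (-17 + 24·x^2 - 144·x^4)·Dx^2 + (3 + 8·x + 24·x^2 + 32·x^3 + 48·x^4)·Dx^3  (order 3).
h: a_k = 4, 10, 18, 62/3, 27/2, 17/10, 81/20, 2803/140, 729/1120, -571253/10080, …
ICs: h(0) = 4, h′(0) = 10, h′′(0) = 36.

f: a_k = 4, 12, 18, 18, 27/2, 81/10, 81/20, 243/140, 729/1120, 243/1120, …
g: a_k = 0, -2, 0, 8/3, 0, -32/5, 0, 128/7, 0, -512/9, …
Sum ⇒ L₀ = lclm(L_f,L_g) in ℚ(x)⟨Dx⟩.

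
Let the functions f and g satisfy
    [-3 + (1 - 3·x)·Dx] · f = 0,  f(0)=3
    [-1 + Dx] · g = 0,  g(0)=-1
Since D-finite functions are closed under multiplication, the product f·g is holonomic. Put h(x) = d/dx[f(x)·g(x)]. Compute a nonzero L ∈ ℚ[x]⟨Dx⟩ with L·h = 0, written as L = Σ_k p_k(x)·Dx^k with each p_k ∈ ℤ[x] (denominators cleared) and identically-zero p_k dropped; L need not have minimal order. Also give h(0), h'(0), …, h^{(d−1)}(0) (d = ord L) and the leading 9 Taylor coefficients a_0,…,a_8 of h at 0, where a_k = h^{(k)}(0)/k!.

L = (25 - 24·x + 9·x^2) + (-4 + 15·x - 9·x^2)·Dx  (order 1).
h: a_k = -12, -75, -339, -2713/2, -5087, -732529/40, -1538311/24, -369194641/1680, -2492063827/3360, …
ICs: h(0) = -12.

f: a_k = 3, 9, 27, 81, 243, 729, 2187, 6561, 19683, …
g: a_k = -1, -1, -1/2, -1/6, -1/24, -1/120, -1/720, -1/5040, -1/40320, …
Sym-product of L_f,L_g gives L₀ (≤ ord 1).
Differentiate: ansatz ord ≤ ord L₀ ⇒ L.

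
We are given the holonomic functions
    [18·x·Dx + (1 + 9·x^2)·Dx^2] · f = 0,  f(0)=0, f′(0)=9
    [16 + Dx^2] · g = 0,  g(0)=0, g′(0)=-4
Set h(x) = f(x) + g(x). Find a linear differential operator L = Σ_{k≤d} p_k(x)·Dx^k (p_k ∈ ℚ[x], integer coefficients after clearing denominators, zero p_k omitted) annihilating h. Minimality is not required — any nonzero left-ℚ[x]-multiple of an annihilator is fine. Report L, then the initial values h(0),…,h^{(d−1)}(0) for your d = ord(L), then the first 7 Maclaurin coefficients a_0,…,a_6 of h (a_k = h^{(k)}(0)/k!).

f: a_k = 0, 9, 0, -27, 0, 729/5, 0, …
g: a_k = 0, -4, 0, 32/3, 0, -128/15, 0, …
Sum ⇒ L₀ = lclm(L_f,L_g) in ℚ(x)⟨Dx⟩.
L = (-13248·x + 181440·x^3 + 186624·x^5)·Dx + (-16 + 6048·x^2 + 66096·x^4 + 93312·x^6)·Dx^2 + (-828·x + 11340·x^3 + 11664·x^5)·Dx^3 + (-1 + 378·x^2 + 4131·x^4 + 5832·x^6)·Dx^4  (order 4).
h: a_k = 0, 5, 0, -49/3, 0, 2059/15, 0, …
ICs: h(0) = 0, h′(0) = 5, h′′(0) = 0, h′′′(0) = -98.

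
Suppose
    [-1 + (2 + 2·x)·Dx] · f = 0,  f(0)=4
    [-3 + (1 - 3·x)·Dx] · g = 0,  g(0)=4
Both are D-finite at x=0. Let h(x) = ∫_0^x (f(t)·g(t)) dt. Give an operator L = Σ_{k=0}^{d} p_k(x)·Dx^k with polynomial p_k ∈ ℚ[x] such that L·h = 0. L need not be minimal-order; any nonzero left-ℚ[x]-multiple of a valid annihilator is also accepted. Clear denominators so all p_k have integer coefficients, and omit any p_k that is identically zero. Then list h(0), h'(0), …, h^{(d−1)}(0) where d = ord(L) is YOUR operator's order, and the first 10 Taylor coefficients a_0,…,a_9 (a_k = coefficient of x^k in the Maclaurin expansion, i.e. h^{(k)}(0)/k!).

f: a_k = 4, 2, -1/2, 1/4, -5/32, 7/64, -21/256, 33/512, -429/8192, 715/16384, …
g: a_k = 4, 12, 36, 108, 324, 972, 2916, 8748, 26244, 78732, …
f·g: L₀ = L_f ⊗_s L_g, ord ≤ 1·1.
h=∫₀ˣh₀: take L = L₀·Dx.
L = (7 + 3·x)·Dx + (-2 + 4·x + 6·x^2)·Dx^2  (order 2).
h: a_k = 0, 16, 28, 166/3, 499/4, 11971/40, 71833/96, 861975/448, 5171883/1024, 82749985/6144, …
ICs: h(0) = 0, h′(0) = 16.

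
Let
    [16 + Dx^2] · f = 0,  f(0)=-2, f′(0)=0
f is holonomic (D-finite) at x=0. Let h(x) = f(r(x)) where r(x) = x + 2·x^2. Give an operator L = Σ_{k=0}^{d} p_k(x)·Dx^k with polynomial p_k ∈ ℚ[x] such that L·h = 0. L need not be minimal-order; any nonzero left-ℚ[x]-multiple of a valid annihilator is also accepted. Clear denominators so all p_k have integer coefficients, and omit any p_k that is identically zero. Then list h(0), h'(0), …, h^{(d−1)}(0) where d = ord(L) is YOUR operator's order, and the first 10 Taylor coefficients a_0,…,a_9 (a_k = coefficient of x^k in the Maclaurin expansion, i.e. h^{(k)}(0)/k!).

L = (16 + 192·x + 768·x^2 + 1024·x^3) - 4·Dx + (1 + 4·x)·Dx^2  (order 2).
h: a_k = -2, 0, 16, 64, 128/3, -512/3, -22528/45, -8192/15, 106496/315, 557056/315, …
ICs: h(0) = -2, h′(0) = 0.

f: a_k = -2, 0, 16, 0, -64/3, 0, 512/45, 0, -1024/315, 0, …
L₀ from L_f via x↦r, Dx↦r'^{-1}Dx.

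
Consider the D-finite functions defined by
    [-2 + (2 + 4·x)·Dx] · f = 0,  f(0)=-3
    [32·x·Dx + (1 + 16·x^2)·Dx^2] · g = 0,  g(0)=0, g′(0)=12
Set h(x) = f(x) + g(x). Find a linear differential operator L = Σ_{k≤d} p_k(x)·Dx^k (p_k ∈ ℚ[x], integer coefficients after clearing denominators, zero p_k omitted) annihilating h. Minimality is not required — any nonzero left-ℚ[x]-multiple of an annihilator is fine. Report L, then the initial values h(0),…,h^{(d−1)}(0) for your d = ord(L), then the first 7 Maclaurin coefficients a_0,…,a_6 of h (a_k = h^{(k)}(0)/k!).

f: a_k = -3, -3, 3/2, -3/2, 15/8, -21/8, 63/16, …
g: a_k = 0, 12, 0, -64, 0, 3072/5, 0, …
L₀ := lclm(L_f,L_g); ord L₀ ≤ 1+2.
L = (-32 - 160·x + 1536·x^2 + 1536·x^3)·Dx + (-35 - 128·x + 1312·x^2 + 6144·x^3 + 5376·x^4)·Dx^2 + (-1 + 30·x + 96·x^2 + 576·x^3 + 1792·x^4 + 1536·x^5)·Dx^3  (order 3).
h: a_k = -3, 9, 3/2, -131/2, 15/8, 24471/40, 63/16, …
ICs: h(0) = -3, h′(0) = 9, h′′(0) = 3.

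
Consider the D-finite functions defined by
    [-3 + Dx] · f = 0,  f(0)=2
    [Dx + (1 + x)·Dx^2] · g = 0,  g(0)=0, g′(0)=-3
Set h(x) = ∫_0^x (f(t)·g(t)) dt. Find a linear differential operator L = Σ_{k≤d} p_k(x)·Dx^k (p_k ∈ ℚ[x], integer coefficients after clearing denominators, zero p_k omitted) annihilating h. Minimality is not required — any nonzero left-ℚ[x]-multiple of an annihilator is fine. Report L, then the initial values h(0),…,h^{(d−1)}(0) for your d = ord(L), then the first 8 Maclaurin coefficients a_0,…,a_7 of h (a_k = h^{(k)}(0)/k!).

f: a_k = 2, 6, 9, 9, 27/4, 81/20, 81/40, 243/280, …
g: a_k = 0, -3, 3/2, -1, 3/4, -3/5, 1/2, -3/7, …
Sym-product of L_f,L_g gives L₀ (≤ ord 2).
∫: right-multiply L₀ by Dx.
L = (6 + 9·x)·Dx + (-5 - 6·x)·Dx^2 + (1 + x)·Dx^3  (order 3).
h: a_k = 0, 0, -3, -5, -5, -18/5, -83/40, -55/56, …
ICs: h(0) = 0, h′(0) = 0, h′′(0) = -6.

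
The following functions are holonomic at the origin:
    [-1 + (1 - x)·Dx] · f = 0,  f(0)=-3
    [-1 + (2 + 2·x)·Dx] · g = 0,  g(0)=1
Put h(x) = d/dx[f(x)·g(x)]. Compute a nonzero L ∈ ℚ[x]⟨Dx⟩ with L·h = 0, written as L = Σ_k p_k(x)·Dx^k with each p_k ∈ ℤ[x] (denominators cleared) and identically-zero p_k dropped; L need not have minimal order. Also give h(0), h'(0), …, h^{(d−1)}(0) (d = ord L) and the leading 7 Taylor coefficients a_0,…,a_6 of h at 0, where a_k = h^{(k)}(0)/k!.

L = (11 + 18·x + 3·x^2) + (-6 - 2·x + 6·x^2 + 2·x^3)·Dx  (order 1).
h: a_k = -9/2, -33/4, -207/16, -537/32, -5475/256, -12951/512, -61131/2048, …
ICs: h(0) = -9/2.

f: a_k = -3, -3, -3, -3, -3, -3, -3, …
g: a_k = 1, 1/2, -1/8, 1/16, -5/128, 7/256, -21/1024, …
L₀ := L_f ⊗_s L_g (sym. prod.), ord ≤ 1.
h₀' ⇒ L via d/dx closure of L₀.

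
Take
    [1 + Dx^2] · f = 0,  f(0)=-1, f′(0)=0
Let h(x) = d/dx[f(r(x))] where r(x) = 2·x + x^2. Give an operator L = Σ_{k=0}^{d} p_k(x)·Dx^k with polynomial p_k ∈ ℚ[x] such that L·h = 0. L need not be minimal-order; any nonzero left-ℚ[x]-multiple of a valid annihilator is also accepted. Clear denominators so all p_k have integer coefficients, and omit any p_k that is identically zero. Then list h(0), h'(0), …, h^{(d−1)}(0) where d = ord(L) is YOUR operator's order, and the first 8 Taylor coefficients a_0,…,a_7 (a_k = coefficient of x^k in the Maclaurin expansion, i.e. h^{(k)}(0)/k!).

f: a_k = -1, 0, 1/2, 0, -1/24, 0, 1/720, 0, …
f∘r: x↦r, Dx↦Dx/r' in L_f ⇒ L₀.
h₀' ⇒ L via d/dx closure of L₀.
L = (7 + 16·x + 24·x^2 + 16·x^3 + 4·x^4) + (-3 - 3·x)·Dx + (1 + 2·x + x^2)·Dx^2  (order 2).
h: a_k = 0, 4, 6, -2/3, -20/3, -82/15, -7/15, 719/315, …
ICs: h(0) = 0, h′(0) = 4.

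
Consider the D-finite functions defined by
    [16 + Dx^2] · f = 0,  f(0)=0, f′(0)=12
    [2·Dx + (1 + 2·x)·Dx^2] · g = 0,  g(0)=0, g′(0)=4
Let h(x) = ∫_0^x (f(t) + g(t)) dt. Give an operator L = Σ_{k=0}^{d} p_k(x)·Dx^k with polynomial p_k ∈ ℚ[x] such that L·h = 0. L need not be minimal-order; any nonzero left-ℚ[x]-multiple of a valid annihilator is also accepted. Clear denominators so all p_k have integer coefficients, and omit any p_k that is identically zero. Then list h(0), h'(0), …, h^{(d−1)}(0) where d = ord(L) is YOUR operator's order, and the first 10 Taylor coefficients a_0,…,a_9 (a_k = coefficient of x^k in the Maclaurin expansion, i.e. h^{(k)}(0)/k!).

f: a_k = 0, 12, 0, -32, 0, 128/5, 0, -1024/105, 0, 2048/945, …
g: a_k = 0, 4, -4, 16/3, -8, 64/5, -64/3, 256/7, -64, 1024/9, …
h₀=f+g: left-lcm gives L₀, ord ≤ 4.
Integrate: L := L₀·Dx.
L = (160 + 256·x + 256·x^2)·Dx^2 + (48 + 224·x + 384·x^2 + 256·x^3)·Dx^3 + (10 + 16·x + 16·x^2)·Dx^4 + (3 + 14·x + 24·x^2 + 16·x^3)·Dx^5  (order 5).
h: a_k = 0, 0, 8, -4/3, -20/3, -8/5, 32/5, -64/21, 352/105, -64/9, …
ICs: h(0) = 0, h′(0) = 0, h′′(0) = 16, h′′′(0) = -8, h′′′′(0) = -160.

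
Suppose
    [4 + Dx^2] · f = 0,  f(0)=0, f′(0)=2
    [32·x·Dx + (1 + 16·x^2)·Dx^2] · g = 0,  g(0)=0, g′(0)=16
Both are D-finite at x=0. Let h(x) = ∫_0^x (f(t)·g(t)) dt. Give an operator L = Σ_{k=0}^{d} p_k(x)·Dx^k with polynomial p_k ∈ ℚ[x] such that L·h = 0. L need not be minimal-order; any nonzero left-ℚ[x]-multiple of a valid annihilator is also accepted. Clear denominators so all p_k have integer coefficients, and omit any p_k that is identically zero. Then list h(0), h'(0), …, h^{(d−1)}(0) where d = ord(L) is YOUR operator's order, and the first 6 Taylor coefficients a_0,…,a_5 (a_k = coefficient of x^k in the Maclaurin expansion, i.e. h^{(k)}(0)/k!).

L = (1360 + 60416·x^2 + 106496·x^4 + 262144·x^6 + 1048576·x^8)·Dx + (2304·x + 45056·x^3 + 196608·x^5 + 1048576·x^7)·Dx^2 + (360 + 15872·x^2 + 36864·x^4 + 131072·x^6 + 524288·x^8)·Dx^3 + (576·x + 11264·x^3 + 49152·x^5 + 262144·x^7)·Dx^4 + (5 + 192·x^2 + 2560·x^4 + 16384·x^6 + 65536·x^8)·Dx^5  (order 5).
h: a_k = 0, 0, 0, 32/3, 0, -192/5, …
ICs: h(0) = 0, h′(0) = 0, h′′(0) = 0, h′′′(0) = 64, h′′′′(0) = 0.

f: a_k = 0, 2, 0, -4/3, 0, 4/15, …
g: a_k = 0, 16, 0, -256/3, 0, 4096/5, …
L₀ := L_f ⊗_s L_g (sym. prod.), ord ≤ 4.
h=∫₀ˣh₀: take L = L₀·Dx.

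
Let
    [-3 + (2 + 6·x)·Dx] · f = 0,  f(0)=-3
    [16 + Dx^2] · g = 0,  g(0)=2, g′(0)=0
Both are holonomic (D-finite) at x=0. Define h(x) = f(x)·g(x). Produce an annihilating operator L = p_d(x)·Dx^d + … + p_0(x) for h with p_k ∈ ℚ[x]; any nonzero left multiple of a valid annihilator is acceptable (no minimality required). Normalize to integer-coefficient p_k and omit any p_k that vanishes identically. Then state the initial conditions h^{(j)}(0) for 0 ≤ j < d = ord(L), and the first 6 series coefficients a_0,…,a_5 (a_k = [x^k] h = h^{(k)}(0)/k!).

f: a_k = -3, -9/2, 27/8, -81/16, 1215/128, -5103/256, …
g: a_k = 2, 0, -16, 0, 64/3, 0, …
L₀ := L_f ⊗_s L_g (sym. prod.), ord ≤ 2.
L = (91 + 384·x + 576·x^2) + (-12 - 36·x)·Dx + (4 + 24·x + 36·x^2)·Dx^2  (order 2).
h: a_k = -6, -9, 219/4, 495/8, -6337/64, -7023/128, …
ICs: h(0) = -6, h′(0) = -9.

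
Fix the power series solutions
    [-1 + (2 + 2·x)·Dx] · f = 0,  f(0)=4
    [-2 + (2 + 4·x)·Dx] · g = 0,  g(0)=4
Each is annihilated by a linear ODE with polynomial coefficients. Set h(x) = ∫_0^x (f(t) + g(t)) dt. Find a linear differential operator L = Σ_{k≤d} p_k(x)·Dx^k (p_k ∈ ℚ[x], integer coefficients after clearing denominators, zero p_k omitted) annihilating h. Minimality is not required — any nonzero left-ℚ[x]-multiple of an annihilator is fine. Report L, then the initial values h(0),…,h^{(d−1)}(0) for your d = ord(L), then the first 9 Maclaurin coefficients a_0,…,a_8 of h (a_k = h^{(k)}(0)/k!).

f: a_k = 4, 2, -1/2, 1/4, -5/32, 7/64, -21/256, 33/512, -429/8192, …
g: a_k = 4, 4, -2, 2, -5/2, 7/2, -21/4, 33/4, -429/32, …
Sum ⇒ L₀ = lclm(L_f,L_g) in ℚ(x)⟨Dx⟩.
∫: right-multiply L₀ by Dx.
L = -Dx + (3 + 4·x)·Dx^2 + (2 + 6·x + 4·x^2)·Dx^3  (order 3).
h: a_k = 0, 8, 3, -5/6, 9/16, -17/32, 77/128, -195/256, 4257/4096, …
ICs: h(0) = 0, h′(0) = 8, h′′(0) = 6.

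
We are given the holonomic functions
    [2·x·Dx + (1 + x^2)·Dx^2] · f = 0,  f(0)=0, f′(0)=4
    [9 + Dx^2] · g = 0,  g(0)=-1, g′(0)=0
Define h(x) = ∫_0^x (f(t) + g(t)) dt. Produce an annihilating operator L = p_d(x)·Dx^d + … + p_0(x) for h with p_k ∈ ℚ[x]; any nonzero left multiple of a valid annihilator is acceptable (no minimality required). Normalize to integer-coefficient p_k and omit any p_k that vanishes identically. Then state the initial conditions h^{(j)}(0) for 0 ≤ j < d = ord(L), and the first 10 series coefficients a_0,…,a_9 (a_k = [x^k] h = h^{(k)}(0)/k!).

L = (-54·x + 540·x^3 + 162·x^5)·Dx^2 + (63 + 279·x^2 + 297·x^4 + 81·x^6)·Dx^3 + (-6·x + 60·x^3 + 18·x^5)·Dx^4 + (7 + 31·x^2 + 33·x^4 + 9·x^6)·Dx^5  (order 5).
h: a_k = 0, -1, 2, 3/2, -1/3, -27/40, 2/15, 81/560, -1/14, -81/4480, …
ICs: h(0) = 0, h′(0) = -1, h′′(0) = 4, h′′′(0) = 9, h′′′′(0) = -8.

f: a_k = 0, 4, 0, -4/3, 0, 4/5, 0, -4/7, 0, 4/9, …
g: a_k = -1, 0, 9/2, 0, -27/8, 0, 81/80, 0, -729/4480, 0, …
h₀=f+g: left-lcm gives L₀, ord ≤ 4.
h=∫h₀ ⇒ L = L₀·Dx.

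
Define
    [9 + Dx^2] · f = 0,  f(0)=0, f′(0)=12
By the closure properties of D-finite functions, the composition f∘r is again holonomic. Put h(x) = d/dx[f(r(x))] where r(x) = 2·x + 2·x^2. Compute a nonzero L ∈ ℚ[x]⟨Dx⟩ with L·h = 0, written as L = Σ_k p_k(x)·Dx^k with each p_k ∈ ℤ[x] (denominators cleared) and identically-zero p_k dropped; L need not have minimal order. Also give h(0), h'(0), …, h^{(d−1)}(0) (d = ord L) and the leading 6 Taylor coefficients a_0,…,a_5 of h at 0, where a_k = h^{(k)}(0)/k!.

L = (48 + 288·x + 864·x^2 + 1152·x^3 + 576·x^4) + (-6 - 12·x)·Dx + (1 + 4·x + 4·x^2)·Dx^2  (order 2).
h: a_k = 24, 48, -432, -1728, -864, 6912, …
ICs: h(0) = 24, h′(0) = 48.

f: a_k = 0, 12, 0, -18, 0, 81/10, …
L₀ from L_f via x↦r, Dx↦r'^{-1}Dx.
h=h₀': d/dx-closure on L₀ ⇒ L.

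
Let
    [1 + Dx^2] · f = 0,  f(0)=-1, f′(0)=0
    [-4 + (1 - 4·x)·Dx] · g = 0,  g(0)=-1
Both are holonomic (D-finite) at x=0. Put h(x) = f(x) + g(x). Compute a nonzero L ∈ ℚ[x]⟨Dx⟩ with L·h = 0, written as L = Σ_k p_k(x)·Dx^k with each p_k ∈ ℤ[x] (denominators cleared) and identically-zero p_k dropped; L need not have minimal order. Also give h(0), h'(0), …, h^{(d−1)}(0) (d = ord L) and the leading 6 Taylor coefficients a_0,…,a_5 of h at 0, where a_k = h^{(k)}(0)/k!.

f: a_k = -1, 0, 1/2, 0, -1/24, 0, …
g: a_k = -1, -4, -16, -64, -256, -1024, …
Sum ⇒ L₀ = lclm(L_f,L_g) in ℚ(x)⟨Dx⟩.
L = (-388 + 32·x - 64·x^2) + (33 - 140·x + 48·x^2 - 64·x^3)·Dx + (-388 + 32·x - 64·x^2)·Dx^2 + (33 - 140·x + 48·x^2 - 64·x^3)·Dx^3  (order 3).
h: a_k = -2, -4, -31/2, -64, -6145/24, -1024, …
ICs: h(0) = -2, h′(0) = -4, h′′(0) = -31.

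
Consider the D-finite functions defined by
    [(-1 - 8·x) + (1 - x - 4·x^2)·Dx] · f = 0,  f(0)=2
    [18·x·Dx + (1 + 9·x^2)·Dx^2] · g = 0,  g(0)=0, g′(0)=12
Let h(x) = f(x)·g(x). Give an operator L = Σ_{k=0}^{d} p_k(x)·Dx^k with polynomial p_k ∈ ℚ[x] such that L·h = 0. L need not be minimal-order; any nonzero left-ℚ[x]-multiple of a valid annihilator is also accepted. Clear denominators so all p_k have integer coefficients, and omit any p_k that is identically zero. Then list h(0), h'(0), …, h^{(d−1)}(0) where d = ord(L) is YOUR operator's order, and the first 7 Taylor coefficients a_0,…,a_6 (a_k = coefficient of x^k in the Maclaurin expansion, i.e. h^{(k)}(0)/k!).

f: a_k = 2, 2, 10, 18, 58, 130, 362, …
g: a_k = 0, 12, 0, -36, 0, 972/5, 0, …
Product ⇒ symmetric product L₀, ord ≤ 2.
L = (8 + 18·x + 216·x^2) + (2 - 2·x + 36·x^2 + 216·x^3)·Dx + (-1 + x - 5·x^2 + 9·x^3 + 36·x^4)·Dx^2  (order 2).
h: a_k = 0, 24, 24, 48, 144, 3624/5, 6504/5, …
ICs: h(0) = 0, h′(0) = 24.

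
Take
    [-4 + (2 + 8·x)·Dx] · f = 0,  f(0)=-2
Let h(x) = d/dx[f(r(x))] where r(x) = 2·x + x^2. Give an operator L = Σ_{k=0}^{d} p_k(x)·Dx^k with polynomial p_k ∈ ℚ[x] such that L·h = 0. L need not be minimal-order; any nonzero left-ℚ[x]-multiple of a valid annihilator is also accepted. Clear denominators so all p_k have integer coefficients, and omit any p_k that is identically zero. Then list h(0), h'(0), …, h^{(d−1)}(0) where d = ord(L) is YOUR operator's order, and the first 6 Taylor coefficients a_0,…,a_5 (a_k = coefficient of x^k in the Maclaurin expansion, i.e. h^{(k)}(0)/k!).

f: a_k = -2, -4, 4, -8, 20, -56, …
f∘r: x↦r, Dx↦Dx/r' in L_f ⇒ L₀.
h₀' ⇒ L via d/dx closure of L₀.
L = -3 + (-1 - 9·x - 12·x^2 - 4·x^3)·Dx  (order 1).
h: a_k = -8, 24, -144, 912, -6000, 40464, …
ICs: h(0) = -8.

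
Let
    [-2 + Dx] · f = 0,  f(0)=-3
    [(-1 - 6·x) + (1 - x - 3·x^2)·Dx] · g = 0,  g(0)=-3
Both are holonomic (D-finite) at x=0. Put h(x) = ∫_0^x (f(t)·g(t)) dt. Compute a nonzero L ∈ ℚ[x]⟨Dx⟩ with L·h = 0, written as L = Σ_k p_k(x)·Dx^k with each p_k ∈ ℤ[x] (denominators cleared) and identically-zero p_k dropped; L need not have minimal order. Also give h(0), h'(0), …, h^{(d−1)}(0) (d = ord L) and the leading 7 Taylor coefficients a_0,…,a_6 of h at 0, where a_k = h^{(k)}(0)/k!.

f: a_k = -3, -6, -6, -4, -2, -4/5, -4/15, …
g: a_k = -3, -3, -12, -21, -57, -120, -291, …
h₀=f·g: eliminate ⇒ L₀, order ≤ 1·1.
∫: right-multiply L₀ by Dx.
L = (3 + 4·x - 6·x^2)·Dx + (-1 + x + 3·x^2)·Dx^2  (order 2).
h: a_k = 0, 9, 27/2, 24, 165/4, 387/5, 737/5, …
ICs: h(0) = 0, h′(0) = 9.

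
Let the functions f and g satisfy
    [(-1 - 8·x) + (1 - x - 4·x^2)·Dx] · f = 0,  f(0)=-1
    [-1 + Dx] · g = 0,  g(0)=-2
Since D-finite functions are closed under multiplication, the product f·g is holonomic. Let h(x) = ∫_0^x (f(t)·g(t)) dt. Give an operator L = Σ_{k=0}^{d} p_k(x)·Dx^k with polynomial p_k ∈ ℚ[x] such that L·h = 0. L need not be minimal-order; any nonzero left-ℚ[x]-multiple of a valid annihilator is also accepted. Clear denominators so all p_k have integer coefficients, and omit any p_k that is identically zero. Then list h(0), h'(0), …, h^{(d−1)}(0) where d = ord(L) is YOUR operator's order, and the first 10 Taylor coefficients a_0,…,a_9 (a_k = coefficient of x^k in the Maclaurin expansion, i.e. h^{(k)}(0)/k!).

L = (2 + 7·x - 4·x^2)·Dx + (-1 + x + 4·x^2)·Dx^2  (order 2).
h: a_k = 0, 2, 2, 13/3, 22/3, 977/60, 5963/180, 26971/360, 831287/5040, 68891713/181440, …
ICs: h(0) = 0, h′(0) = 2.

f: a_k = -1, -1, -5, -9, -29, -65, -181, -441, -1165, -2929, …
g: a_k = -2, -2, -1, -1/3, -1/12, -1/60, -1/360, -1/2520, -1/20160, -1/181440, …
Sym-product of L_f,L_g gives L₀ (≤ ord 1).
∫: right-multiply L₀ by Dx.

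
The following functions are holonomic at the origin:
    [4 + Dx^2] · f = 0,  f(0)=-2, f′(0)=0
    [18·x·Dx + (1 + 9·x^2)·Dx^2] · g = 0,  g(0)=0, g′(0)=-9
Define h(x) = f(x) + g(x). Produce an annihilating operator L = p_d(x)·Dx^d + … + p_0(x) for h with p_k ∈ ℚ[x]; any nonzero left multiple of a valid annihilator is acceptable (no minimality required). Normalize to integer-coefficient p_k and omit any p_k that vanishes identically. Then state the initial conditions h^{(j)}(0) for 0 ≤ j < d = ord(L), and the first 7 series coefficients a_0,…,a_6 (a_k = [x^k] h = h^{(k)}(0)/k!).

L = (-3744·x + 37584·x^3 + 11664·x^5)·Dx + (-28 + 864·x^2 + 10692·x^4 + 5832·x^6)·Dx^2 + (-936·x + 9396·x^3 + 2916·x^5)·Dx^3 + (-7 + 216·x^2 + 2673·x^4 + 1458·x^6)·Dx^4  (order 4).
h: a_k = -2, -9, 4, 27, -4/3, -729/5, 8/45, …
ICs: h(0) = -2, h′(0) = -9, h′′(0) = 8, h′′′(0) = 162.

f: a_k = -2, 0, 4, 0, -4/3, 0, 8/45, …
g: a_k = 0, -9, 0, 27, 0, -729/5, 0, …
Sum ⇒ L₀ = lclm(L_f,L_g) in ℚ(x)⟨Dx⟩.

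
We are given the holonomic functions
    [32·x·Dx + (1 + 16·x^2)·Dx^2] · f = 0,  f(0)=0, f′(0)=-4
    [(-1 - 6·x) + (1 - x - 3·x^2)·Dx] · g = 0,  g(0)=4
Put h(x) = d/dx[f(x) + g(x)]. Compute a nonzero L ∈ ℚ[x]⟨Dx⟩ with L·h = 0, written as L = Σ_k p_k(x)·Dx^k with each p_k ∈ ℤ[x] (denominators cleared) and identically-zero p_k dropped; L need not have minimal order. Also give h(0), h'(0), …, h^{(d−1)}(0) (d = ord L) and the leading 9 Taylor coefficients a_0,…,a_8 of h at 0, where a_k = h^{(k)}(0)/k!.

f: a_k = 0, -4, 0, 64/3, 0, -1024/5, 0, 16384/7, 0, …
g: a_k = 4, 4, 16, 28, 76, 160, 388, 868, 2032, …
Sum ⇒ L₀ = lclm(L_f,L_g) in ℚ(x)⟨Dx⟩.
h₀' ⇒ L via d/dx closure of L₀.
L = (128 - 512·x - 10560·x^2 - 25344·x^3 - 95904·x^4 - 41472·x^6) + (-37 - 208·x + 206·x^2 - 1476·x^3 - 24336·x^4 - 66528·x^5 - 6912·x^6 - 41472·x^7)·Dx + (4 + 21·x + 198·x^2 + 90·x^3 + 1775·x^4 - 4080·x^5 - 6336·x^6 - 2304·x^7 - 6912·x^8)·Dx^2  (order 2).
h: a_k = 0, 32, 148, 304, -224, 2328, 22460, 16256, -220420, …
ICs: h(0) = 0, h′(0) = 32.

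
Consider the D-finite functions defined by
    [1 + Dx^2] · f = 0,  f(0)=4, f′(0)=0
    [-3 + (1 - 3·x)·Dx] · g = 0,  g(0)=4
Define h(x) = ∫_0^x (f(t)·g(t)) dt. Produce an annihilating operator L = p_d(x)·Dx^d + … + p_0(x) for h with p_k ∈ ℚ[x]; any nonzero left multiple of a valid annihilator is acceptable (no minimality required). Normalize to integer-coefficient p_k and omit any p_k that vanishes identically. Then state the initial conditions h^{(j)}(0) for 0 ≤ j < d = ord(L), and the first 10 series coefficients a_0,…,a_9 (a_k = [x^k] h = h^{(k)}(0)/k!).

f: a_k = 4, 0, -2, 0, 1/6, 0, -1/180, 0, 1/10080, 0, …
g: a_k = 4, 12, 36, 108, 324, 972, 2916, 8748, 26244, 78732, …
Sym-product of L_f,L_g gives L₀ (≤ ord 2).
h=∫h₀ ⇒ L = L₀·Dx.
L = (-1 + 3·x)·Dx + 6·Dx^2 + (-1 + 3·x)·Dx^3  (order 3).
h: a_k = 0, 16, 24, 136/3, 102, 3674/15, 1837/3, 495989/315, 495989/120, 249978457/22680, …
ICs: h(0) = 0, h′(0) = 16, h′′(0) = 48.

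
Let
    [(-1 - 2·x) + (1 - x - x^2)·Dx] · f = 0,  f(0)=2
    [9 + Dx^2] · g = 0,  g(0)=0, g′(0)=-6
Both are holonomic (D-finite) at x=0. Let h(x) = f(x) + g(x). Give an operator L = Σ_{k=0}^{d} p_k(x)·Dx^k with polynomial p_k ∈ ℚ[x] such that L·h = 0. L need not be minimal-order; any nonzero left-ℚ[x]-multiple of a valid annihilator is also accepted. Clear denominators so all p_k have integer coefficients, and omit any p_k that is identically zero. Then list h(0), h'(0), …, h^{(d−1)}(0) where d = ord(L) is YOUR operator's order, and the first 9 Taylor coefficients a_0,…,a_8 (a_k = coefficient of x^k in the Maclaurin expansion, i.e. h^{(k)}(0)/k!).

f: a_k = 2, 2, 4, 6, 10, 16, 26, 42, 68, …
g: a_k = 0, -6, 0, 9, 0, -81/20, 0, 243/280, 0, …
Weyl lclm of L_f,L_g ⇒ L₀ (ord ≤ 3).
L = (243 + 432·x - 81·x^2 + 216·x^3 + 405·x^4 + 162·x^5) + (-117 + 225·x + 36·x^2 - 297·x^3 + 54·x^4 + 243·x^5 + 81·x^6)·Dx + (27 + 48·x - 9·x^2 + 24·x^3 + 45·x^4 + 18·x^5)·Dx^2 + (-13 + 25·x + 4·x^2 - 33·x^3 + 6·x^4 + 27·x^5 + 9·x^6)·Dx^3  (order 3).
h: a_k = 2, -4, 4, 15, 10, 239/20, 26, 12003/280, 68, …
ICs: h(0) = 2, h′(0) = -4, h′′(0) = 8.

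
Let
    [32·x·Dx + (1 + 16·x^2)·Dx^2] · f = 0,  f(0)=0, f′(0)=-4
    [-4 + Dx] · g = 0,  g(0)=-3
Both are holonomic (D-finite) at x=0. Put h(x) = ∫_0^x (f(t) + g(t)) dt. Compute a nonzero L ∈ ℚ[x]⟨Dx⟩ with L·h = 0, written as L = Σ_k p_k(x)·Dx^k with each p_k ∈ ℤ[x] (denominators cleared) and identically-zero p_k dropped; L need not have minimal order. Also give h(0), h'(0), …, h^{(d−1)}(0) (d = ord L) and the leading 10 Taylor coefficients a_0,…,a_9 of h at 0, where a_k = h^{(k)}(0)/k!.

f: a_k = 0, -4, 0, 64/3, 0, -1024/5, 0, 16384/7, 0, -262144/9, …
g: a_k = -3, -12, -24, -32, -32, -128/5, -256/15, -1024/105, -512/105, -2048/945, …
L₀ := lclm(L_f,L_g); ord L₀ ≤ 2+1.
∫: right-multiply L₀ by Dx.
L = (32 - 256·x - 512·x^2)·Dx^2 + (-12 + 48·x + 64·x^2 - 256·x^3)·Dx^3 + (1 + 4·x + 16·x^2 + 64·x^3)·Dx^4  (order 4).
h: a_k = 0, -3, -8, -8, -8/3, -32/5, -192/5, -256/105, 30592/105, -512/945, …
ICs: h(0) = 0, h′(0) = -3, h′′(0) = -16, h′′′(0) = -48.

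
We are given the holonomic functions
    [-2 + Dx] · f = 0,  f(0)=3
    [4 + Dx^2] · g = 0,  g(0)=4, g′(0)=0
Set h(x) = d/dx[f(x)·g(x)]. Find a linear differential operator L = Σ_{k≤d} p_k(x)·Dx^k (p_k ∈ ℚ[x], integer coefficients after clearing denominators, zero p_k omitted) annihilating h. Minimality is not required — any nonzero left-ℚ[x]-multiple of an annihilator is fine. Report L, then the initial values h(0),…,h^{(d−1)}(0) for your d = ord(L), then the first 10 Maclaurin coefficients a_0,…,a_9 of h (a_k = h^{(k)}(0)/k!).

f: a_k = 3, 6, 6, 4, 2, 4/5, 4/15, 8/105, 2/105, 4/945, …
g: a_k = 4, 0, -8, 0, 8/3, 0, -16/45, 0, 8/315, 0, …
f·g: L₀ = L_f ⊗_s L_g, ord ≤ 1·2.
h=h₀': d/dx-closure on L₀ ⇒ L.
L = 8 - 4·Dx + Dx^2  (order 2).
h: a_k = 24, 0, -96, -128, -64, 0, 256/15, 1024/105, 256/105, 0, …
ICs: h(0) = 24, h′(0) = 0.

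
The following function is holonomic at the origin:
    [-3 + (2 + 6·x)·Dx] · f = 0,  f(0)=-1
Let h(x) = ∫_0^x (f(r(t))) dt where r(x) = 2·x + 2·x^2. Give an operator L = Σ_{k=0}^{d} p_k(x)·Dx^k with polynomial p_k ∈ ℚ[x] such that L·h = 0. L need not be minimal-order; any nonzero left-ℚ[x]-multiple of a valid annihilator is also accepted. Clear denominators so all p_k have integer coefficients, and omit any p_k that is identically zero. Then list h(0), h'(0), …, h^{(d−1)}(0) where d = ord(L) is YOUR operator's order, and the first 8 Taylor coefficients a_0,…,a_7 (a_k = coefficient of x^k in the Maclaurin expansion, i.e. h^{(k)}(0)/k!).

f: a_k = -1, -3/2, 9/8, -27/16, 405/128, -1701/256, 15309/1024, -72171/2048, …
Substitute x→r, Dx→(1/r')Dx; clear ⇒ L₀.
∫: right-multiply L₀ by Dx.
L = (-3 - 6·x)·Dx + (1 + 6·x + 6·x^2)·Dx^2  (order 2).
h: a_k = 0, -1, -3/2, 1/2, -9/8, 117/40, -135/16, 2943/112, …
ICs: h(0) = 0, h′(0) = -1.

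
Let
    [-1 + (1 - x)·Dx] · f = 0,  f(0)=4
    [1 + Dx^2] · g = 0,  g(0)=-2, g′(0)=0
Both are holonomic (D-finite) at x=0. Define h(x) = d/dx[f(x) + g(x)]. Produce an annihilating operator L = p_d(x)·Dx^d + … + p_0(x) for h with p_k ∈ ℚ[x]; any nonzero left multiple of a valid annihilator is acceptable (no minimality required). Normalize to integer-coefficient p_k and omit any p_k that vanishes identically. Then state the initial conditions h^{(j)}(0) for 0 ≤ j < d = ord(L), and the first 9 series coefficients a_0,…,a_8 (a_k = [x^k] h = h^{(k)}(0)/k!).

L = (26 - 4·x + 2·x^2) + (-7 + 9·x - 3·x^2 + x^3)·Dx + (26 - 4·x + 2·x^2)·Dx^2 + (-7 + 9·x - 3·x^2 + x^3)·Dx^3  (order 3).
h: a_k = 4, 10, 12, 47/3, 20, 1441/60, 28, 80639/2520, 36, …
ICs: h(0) = 4, h′(0) = 10, h′′(0) = 24.

f: a_k = 4, 4, 4, 4, 4, 4, 4, 4, 4, …
g: a_k = -2, 0, 1, 0, -1/12, 0, 1/360, 0, -1/20160, …
f+g: L₀ = lclm(L_f,L_g), ord ≤ 1+2.
h₀' ⇒ L via d/dx closure of L₀.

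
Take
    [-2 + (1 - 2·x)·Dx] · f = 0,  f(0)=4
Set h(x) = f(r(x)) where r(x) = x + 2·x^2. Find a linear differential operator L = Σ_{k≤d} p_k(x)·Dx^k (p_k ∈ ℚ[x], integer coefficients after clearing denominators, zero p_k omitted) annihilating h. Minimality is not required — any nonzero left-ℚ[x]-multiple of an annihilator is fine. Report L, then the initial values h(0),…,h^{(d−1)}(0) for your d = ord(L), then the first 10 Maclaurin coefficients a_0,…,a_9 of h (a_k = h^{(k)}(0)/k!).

f: a_k = 4, 8, 16, 32, 64, 128, 256, 512, 1024, 2048, …
Substitute x→r, Dx→(1/r')Dx; clear ⇒ L₀.
L = (2 + 8·x) + (-1 + 2·x + 4·x^2)·Dx  (order 1).
h: a_k = 4, 8, 32, 96, 320, 1024, 3328, 10752, 34816, 112640, …
ICs: h(0) = 4.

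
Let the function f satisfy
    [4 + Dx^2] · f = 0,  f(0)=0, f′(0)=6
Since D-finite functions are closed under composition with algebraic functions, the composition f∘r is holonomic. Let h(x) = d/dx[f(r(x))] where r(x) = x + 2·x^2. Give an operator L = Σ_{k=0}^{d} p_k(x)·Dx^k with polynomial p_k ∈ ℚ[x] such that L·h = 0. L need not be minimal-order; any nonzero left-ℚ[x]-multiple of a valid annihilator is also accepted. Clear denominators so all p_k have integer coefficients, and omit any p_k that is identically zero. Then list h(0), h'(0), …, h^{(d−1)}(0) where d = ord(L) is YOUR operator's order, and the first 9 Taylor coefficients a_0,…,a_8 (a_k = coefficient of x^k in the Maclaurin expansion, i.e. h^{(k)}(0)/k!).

L = (52 + 64·x + 384·x^2 + 1024·x^3 + 1024·x^4) + (-12 - 48·x)·Dx + (1 + 8·x + 16·x^2)·Dx^2  (order 2).
h: a_k = 6, 24, -12, -96, -236, -144, 3352/15, 7552/15, 54436/105, …
ICs: h(0) = 6, h′(0) = 24.

f: a_k = 0, 6, 0, -4, 0, 4/5, 0, -8/105, 0, …
Substitute x→r, Dx→(1/r')Dx; clear ⇒ L₀.
h₀' ⇒ L via d/dx closure of L₀.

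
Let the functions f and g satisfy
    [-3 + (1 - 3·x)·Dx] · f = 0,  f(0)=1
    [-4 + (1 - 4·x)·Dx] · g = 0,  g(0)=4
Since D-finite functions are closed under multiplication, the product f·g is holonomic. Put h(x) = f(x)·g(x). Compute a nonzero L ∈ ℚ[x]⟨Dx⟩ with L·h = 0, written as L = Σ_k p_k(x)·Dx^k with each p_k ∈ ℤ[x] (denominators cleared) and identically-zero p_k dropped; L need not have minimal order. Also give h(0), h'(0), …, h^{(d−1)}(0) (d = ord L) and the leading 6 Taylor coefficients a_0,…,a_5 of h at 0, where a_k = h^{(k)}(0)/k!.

L = (-7 + 24·x) + (1 - 7·x + 12·x^2)·Dx  (order 1).
h: a_k = 4, 28, 148, 700, 3124, 13468, …
ICs: h(0) = 4.

f: a_k = 1, 3, 9, 27, 81, 243, …
g: a_k = 4, 16, 64, 256, 1024, 4096, …
L₀ := L_f ⊗_s L_g (sym. prod.), ord ≤ 1.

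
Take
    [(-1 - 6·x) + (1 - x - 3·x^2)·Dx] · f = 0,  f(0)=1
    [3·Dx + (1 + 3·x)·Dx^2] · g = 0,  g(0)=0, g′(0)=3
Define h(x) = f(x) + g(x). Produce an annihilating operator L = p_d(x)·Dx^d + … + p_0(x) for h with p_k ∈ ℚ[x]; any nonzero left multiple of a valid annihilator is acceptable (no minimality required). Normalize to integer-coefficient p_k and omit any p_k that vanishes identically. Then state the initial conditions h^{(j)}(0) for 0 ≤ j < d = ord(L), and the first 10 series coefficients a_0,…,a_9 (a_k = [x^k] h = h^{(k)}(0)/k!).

L = (270 + 1422·x + 3780·x^2 + 2916·x^3 + 2916·x^4)·Dx + (24 + 468·x + 2736·x^2 + 5616·x^3 + 5994·x^4 + 4860·x^5)·Dx^2 + (-11 - 79·x - 129·x^2 + 171·x^3 + 783·x^4 + 1377·x^5 + 972·x^6)·Dx^3  (order 3).
h: a_k = 1, 4, -1/2, 16, -5/4, 443/5, -49/2, 3706/7, -2497/8, 3346, …
ICs: h(0) = 1, h′(0) = 4, h′′(0) = -1.

f: a_k = 1, 1, 4, 7, 19, 40, 97, 217, 508, 1159, …
g: a_k = 0, 3, -9/2, 9, -81/4, 243/5, -243/2, 2187/7, -6561/8, 2187, …
h₀=f+g: left-lcm gives L₀, ord ≤ 3.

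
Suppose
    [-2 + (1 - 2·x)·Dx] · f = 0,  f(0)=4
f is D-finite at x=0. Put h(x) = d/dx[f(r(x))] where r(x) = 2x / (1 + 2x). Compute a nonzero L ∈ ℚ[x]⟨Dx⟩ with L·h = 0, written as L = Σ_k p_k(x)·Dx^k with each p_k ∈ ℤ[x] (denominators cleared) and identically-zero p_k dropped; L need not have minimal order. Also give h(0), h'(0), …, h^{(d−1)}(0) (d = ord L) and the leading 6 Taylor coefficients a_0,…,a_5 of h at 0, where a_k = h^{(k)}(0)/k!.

f: a_k = 4, 8, 16, 32, 64, 128, …
f∘r: x↦r, Dx↦Dx/r' in L_f ⇒ L₀.
h=h₀': d/dx-closure on L₀ ⇒ L.
L = 4 + (-1 + 2·x)·Dx  (order 1).
h: a_k = 16, 64, 192, 512, 1280, 3072, …
ICs: h(0) = 16.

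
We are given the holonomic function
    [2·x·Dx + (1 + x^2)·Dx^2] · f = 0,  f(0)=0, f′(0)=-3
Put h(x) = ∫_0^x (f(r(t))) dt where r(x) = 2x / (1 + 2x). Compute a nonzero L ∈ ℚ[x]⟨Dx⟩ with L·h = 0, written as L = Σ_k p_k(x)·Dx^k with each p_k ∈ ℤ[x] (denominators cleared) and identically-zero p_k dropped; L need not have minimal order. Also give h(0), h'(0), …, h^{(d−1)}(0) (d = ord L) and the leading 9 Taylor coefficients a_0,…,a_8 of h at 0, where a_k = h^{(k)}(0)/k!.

L = (4 + 16·x)·Dx^2 + (1 + 4·x + 8·x^2)·Dx^3  (order 3).
h: a_k = 0, 0, -3, 4, -4, 0, 64/5, -256/7, 384/7, …
ICs: h(0) = 0, h′(0) = 0, h′′(0) = -6.

f: a_k = 0, -3, 0, 1, 0, -3/5, 0, 3/7, 0, …
f∘r: x↦r, Dx↦Dx/r' in L_f ⇒ L₀.
Integrate: L := L₀·Dx.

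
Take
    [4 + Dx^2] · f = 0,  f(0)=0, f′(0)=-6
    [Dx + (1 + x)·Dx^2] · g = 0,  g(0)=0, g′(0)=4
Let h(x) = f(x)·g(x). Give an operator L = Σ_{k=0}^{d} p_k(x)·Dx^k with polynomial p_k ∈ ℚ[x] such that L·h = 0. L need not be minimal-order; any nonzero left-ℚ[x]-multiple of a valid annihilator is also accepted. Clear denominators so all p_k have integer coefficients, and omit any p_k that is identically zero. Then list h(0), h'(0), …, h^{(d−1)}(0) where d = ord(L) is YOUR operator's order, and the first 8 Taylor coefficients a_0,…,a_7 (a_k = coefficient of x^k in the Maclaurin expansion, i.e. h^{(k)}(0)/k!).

L = (168 + 864·x + 1456·x^2 + 1024·x^3 + 256·x^4) + (112 + 368·x + 384·x^2 + 128·x^3)·Dx + (102 + 464·x + 744·x^2 + 512·x^3 + 128·x^4)·Dx^2 + (28 + 92·x + 96·x^2 + 32·x^3)·Dx^3 + (15 + 62·x + 95·x^2 + 64·x^3 + 16·x^4)·Dx^4  (order 4).
h: a_k = 0, 0, -24, 12, 8, -2, -8/3, 8/5, …
ICs: h(0) = 0, h′(0) = 0, h′′(0) = -48, h′′′(0) = 72.

f: a_k = 0, -6, 0, 4, 0, -4/5, 0, 8/105, …
g: a_k = 0, 4, -2, 4/3, -1, 4/5, -2/3, 4/7, …
f·g: L₀ = L_f ⊗_s L_g, ord ≤ 2·2.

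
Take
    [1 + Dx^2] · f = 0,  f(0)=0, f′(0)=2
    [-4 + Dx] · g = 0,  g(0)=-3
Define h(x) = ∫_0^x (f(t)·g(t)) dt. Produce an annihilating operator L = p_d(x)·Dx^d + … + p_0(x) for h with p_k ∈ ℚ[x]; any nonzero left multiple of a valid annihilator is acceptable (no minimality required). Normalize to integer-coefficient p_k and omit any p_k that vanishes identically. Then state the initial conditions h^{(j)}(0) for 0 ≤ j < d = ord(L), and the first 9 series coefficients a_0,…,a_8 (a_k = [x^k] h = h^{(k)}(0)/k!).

L = 17·Dx - 8·Dx^2 + Dx^3  (order 3).
h: a_k = 0, 0, -3, -8, -47/4, -12, -1121/120, -611/105, -20047/6720, …
ICs: h(0) = 0, h′(0) = 0, h′′(0) = -6.

f: a_k = 0, 2, 0, -1/3, 0, 1/60, 0, -1/2520, 0, …
g: a_k = -3, -12, -24, -32, -32, -128/5, -256/15, -1024/105, -512/105, …
f·g: L₀ = L_f ⊗_s L_g, ord ≤ 2·1.
∫: right-multiply L₀ by Dx.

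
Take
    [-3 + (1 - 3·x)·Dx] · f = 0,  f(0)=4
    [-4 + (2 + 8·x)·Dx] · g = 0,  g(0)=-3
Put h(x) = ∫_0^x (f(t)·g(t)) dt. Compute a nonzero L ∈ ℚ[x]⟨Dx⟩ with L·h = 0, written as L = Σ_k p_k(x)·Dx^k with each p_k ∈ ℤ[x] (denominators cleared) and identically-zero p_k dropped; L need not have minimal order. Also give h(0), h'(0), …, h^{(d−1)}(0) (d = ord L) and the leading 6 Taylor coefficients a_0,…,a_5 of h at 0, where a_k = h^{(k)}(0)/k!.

L = (5 + 6·x)·Dx + (-1 - x + 12·x^2)·Dx^2  (order 2).
h: a_k = 0, -12, -30, -52, -129, -1428/5, …
ICs: h(0) = 0, h′(0) = -12.

f: a_k = 4, 12, 36, 108, 324, 972, …
g: a_k = -3, -6, 6, -12, 30, -84, …
L₀ := L_f ⊗_s L_g (sym. prod.), ord ≤ 1.
h=∫₀ˣh₀: take L = L₀·Dx.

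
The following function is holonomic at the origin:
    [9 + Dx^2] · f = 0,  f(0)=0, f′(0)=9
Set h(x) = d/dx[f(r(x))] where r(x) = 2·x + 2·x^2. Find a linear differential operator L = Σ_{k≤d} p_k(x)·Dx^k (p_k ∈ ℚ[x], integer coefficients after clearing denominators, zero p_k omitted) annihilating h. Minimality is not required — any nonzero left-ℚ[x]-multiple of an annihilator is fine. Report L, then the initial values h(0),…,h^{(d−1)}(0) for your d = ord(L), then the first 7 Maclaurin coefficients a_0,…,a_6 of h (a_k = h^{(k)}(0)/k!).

f: a_k = 0, 9, 0, -27/2, 0, 243/40, 0, …
L₀ from L_f via x↦r, Dx↦r'^{-1}Dx.
h=h₀': d/dx-closure on L₀ ⇒ L.
L = (48 + 288·x + 864·x^2 + 1152·x^3 + 576·x^4) + (-6 - 12·x)·Dx + (1 + 4·x + 4·x^2)·Dx^2  (order 2).
h: a_k = 18, 36, -324, -1296, -648, 5184, 62208/5, …
ICs: h(0) = 18, h′(0) = 36.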